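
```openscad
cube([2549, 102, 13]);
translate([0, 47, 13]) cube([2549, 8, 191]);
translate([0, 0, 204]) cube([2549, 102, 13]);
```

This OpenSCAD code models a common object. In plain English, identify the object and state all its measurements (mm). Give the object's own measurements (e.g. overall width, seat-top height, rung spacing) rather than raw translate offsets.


An I-beam lying along x, 2549 mm long. Overall section height 217 mm. Two flanges 102 mm wide (y) and 13 mm thick, one on the floor and one at the top; a web 8 mm thick runs between them, centred on the flange width.


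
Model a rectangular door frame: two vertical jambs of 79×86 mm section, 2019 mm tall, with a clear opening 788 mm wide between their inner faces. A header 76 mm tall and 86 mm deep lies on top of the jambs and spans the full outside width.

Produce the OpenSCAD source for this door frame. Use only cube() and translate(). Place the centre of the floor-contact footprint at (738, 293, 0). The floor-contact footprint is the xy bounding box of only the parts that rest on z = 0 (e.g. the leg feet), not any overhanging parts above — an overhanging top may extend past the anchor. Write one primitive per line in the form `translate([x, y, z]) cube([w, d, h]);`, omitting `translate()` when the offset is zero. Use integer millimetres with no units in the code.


translate([265, 250, 0]) cube([79, 86, 2019]);
translate([1132, 250, 0]) cube([79, 86, 2019]);
translate([265, 250, 2019]) cube([946, 86, 76]);


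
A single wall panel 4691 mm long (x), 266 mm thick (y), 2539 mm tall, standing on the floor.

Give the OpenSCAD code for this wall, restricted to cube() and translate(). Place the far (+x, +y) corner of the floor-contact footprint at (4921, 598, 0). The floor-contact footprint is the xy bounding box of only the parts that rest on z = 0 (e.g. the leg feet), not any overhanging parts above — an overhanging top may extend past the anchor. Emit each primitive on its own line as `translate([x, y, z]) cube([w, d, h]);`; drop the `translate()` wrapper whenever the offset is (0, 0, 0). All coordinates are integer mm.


translate([230, 332, 0]) cube([4691, 266, 2539]);


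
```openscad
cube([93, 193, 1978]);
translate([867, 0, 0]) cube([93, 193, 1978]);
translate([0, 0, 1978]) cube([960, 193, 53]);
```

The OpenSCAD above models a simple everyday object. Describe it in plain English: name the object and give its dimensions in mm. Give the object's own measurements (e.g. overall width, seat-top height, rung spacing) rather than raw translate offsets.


A door frame. The clear opening is 774 mm wide and 1978 mm high. Two 93 mm wide jambs, 193 mm deep, stand either side of the opening from the floor to the top of the opening. A 53 mm thick head sits across the top of both jambs, spanning the full outside width of the frame.


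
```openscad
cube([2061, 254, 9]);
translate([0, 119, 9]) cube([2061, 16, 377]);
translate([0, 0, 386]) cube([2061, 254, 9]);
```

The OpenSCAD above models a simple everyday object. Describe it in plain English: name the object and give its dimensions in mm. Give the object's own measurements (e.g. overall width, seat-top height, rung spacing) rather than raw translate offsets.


An I-beam lying along x, 2061 mm long. Overall section height 395 mm. Two flanges 254 mm wide (y) and 9 mm thick, one on the floor and one at the top; a web 16 mm thick runs between them, centred on the flange width.


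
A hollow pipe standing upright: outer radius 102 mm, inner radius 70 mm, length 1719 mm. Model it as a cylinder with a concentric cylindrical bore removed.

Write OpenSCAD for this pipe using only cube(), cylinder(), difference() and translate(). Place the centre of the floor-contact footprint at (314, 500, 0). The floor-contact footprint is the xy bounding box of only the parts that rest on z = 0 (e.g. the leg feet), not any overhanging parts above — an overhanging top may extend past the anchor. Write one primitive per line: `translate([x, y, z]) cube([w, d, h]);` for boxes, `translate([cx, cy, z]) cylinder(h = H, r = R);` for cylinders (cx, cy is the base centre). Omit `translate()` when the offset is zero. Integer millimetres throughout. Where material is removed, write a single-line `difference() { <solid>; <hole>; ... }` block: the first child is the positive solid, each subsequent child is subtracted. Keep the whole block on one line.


difference() { translate([314, 500, 0]) cylinder(h = 1719, r = 102); translate([314, 500, 0]) cylinder(h = 1719, r = 70); }


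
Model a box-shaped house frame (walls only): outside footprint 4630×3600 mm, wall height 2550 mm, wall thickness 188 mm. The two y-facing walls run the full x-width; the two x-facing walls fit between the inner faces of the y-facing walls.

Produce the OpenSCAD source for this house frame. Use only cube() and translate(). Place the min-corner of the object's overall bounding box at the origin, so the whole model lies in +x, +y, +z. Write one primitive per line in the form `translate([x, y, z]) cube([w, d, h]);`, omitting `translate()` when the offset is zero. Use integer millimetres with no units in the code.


cube([4630, 188, 2550]);
translate([0, 3412, 0]) cube([4630, 188, 2550]);
translate([0, 188, 0]) cube([188, 3224, 2550]);
translate([4442, 188, 0]) cube([188, 3224, 2550]);


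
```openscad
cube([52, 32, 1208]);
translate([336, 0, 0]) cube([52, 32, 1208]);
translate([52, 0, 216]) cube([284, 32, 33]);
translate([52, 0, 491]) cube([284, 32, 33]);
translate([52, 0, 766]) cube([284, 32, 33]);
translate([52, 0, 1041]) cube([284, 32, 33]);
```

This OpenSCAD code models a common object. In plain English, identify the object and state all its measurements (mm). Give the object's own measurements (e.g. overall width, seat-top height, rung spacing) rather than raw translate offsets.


A straight ladder. Two 52×32 mm vertical rails, 1208 mm tall, stand 388 mm apart (outside-to-outside) with their front faces coplanar on the −y side. 4 rungs, each 32 mm deep and 33 mm tall, span between the inner faces of the rails, front faces flush with the rails. The lowest rung's underside is at z = 216 mm and rungs are spaced 275 mm apart (underside to underside).


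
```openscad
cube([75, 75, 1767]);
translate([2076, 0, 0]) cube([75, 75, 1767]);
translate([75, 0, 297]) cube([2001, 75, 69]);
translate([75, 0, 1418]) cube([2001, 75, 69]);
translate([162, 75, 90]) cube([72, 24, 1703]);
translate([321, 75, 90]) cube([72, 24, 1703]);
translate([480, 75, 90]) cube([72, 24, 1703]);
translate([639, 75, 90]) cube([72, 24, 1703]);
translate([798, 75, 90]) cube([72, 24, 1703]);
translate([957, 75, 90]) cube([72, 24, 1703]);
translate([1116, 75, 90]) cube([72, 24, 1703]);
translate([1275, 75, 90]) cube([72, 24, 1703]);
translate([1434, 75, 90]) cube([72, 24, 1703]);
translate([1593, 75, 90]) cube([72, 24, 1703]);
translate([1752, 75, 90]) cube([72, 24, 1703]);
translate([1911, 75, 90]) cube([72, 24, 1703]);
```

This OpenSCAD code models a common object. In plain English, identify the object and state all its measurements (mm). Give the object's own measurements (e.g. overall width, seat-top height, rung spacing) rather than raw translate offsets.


A fence section. Two 75×75 mm posts, 1767 mm tall, stand on the floor with a clear span of 2001 mm between their inner faces. Two horizontal rails of 75×69 mm section span the gap between the posts with their undersides at z = 297 mm and z = 1418 mm, flush with the posts' −y face. 12 pickets, each 72 mm wide, 24 mm thick and 1703 mm tall, are fixed to the +y face of the rails with their bottoms at z = 90 mm, spaced across the span with a 87 mm gap after the −x post and between neighbouring pickets, with 93 mm left before the +x post.


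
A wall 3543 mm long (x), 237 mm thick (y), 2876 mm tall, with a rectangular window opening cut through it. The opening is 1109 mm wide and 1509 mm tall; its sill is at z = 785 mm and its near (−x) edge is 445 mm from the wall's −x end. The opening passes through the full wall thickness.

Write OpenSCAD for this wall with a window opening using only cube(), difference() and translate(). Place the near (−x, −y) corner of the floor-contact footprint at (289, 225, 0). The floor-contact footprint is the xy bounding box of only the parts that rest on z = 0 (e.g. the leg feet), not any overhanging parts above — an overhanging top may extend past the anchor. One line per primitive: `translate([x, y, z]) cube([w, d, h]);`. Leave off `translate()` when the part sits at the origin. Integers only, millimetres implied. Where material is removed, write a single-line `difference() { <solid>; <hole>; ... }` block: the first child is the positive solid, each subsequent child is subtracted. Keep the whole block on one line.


difference() { translate([289, 225, 0]) cube([3543, 237, 2876]); translate([734, 225, 785]) cube([1109, 237, 1509]); }


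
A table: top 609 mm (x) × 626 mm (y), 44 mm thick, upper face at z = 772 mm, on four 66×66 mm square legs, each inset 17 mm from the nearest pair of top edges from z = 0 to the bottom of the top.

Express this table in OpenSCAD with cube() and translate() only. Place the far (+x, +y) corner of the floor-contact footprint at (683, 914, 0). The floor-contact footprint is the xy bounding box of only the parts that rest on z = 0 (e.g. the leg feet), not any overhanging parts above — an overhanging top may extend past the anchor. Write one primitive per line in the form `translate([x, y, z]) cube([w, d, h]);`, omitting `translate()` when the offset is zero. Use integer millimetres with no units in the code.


translate([91, 305, 728]) cube([609, 626, 44]);
translate([108, 322, 0]) cube([66, 66, 728]);
translate([617, 322, 0]) cube([66, 66, 728]);
translate([108, 848, 0]) cube([66, 66, 728]);
translate([617, 848, 0]) cube([66, 66, 728]);


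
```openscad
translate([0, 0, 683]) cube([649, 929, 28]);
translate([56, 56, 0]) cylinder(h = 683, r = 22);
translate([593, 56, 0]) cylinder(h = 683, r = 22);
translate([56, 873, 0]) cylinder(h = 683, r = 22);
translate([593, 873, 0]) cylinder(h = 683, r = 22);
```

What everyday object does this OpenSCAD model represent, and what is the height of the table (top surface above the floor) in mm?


A table. The table height is 711 mm.

A 649×929×28 slab sits at z = 683 on four Ø44 mm round legs — a table. The top surface is at 683 + 28 = 711 mm.


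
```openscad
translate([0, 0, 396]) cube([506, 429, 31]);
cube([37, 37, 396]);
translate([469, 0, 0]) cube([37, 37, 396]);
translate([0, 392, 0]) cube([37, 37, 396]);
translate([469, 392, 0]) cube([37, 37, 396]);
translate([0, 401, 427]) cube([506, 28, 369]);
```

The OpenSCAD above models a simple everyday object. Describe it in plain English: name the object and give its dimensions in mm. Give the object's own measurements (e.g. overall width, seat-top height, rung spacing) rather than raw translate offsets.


A chair. The seat is a 506×429×31 mm slab with its top at z = 427 mm, on four 37×37 mm corner legs (flush with the seat edges, standing on z = 0). A flat backrest 28 mm thick, 369 mm tall, spans the full seat width and rises from the seat top along its +y edge, rear face flush with the rear of the seat.


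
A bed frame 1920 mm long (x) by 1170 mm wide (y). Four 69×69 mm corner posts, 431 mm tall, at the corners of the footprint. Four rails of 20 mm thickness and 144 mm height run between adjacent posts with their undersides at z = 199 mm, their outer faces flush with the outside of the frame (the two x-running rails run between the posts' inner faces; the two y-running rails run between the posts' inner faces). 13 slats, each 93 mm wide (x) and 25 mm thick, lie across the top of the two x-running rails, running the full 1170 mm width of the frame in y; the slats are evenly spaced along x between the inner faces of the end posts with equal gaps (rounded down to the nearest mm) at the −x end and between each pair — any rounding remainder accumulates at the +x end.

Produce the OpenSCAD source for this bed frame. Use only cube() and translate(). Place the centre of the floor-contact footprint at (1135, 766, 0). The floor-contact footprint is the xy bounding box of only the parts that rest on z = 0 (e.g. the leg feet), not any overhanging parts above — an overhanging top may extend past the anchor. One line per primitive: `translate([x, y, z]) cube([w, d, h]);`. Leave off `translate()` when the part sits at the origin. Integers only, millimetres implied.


translate([175, 181, 0]) cube([69, 69, 431]);
translate([175, 1282, 0]) cube([69, 69, 431]);
translate([2026, 181, 0]) cube([69, 69, 431]);
translate([2026, 1282, 0]) cube([69, 69, 431]);
translate([244, 181, 199]) cube([1782, 20, 144]);
translate([244, 1331, 199]) cube([1782, 20, 144]);
translate([175, 250, 199]) cube([20, 1032, 144]);
translate([2075, 250, 199]) cube([20, 1032, 144]);
translate([284, 181, 343]) cube([93, 1170, 25]);
translate([417, 181, 343]) cube([93, 1170, 25]);
translate([550, 181, 343]) cube([93, 1170, 25]);
translate([683, 181, 343]) cube([93, 1170, 25]);
translate([816, 181, 343]) cube([93, 1170, 25]);
translate([949, 181, 343]) cube([93, 1170, 25]);
translate([1082, 181, 343]) cube([93, 1170, 25]);
translate([1215, 181, 343]) cube([93, 1170, 25]);
translate([1348, 181, 343]) cube([93, 1170, 25]);
translate([1481, 181, 343]) cube([93, 1170, 25]);
translate([1614, 181, 343]) cube([93, 1170, 25]);
translate([1747, 181, 343]) cube([93, 1170, 25]);
translate([1880, 181, 343]) cube([93, 1170, 25]);


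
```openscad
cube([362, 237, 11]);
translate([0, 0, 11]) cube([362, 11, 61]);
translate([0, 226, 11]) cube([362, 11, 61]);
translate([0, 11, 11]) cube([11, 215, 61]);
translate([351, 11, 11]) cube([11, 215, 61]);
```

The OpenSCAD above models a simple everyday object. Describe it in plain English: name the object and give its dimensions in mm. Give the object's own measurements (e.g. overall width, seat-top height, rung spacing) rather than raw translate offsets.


An open-topped rectangular box: outside dimensions 362×237×72 mm, with a uniform wall and base thickness of 11 mm. The base is a full 362×237 slab on the floor; four walls sit on top of the base. The front and back walls (the −y and +y sides) span the full width; the two side walls fit between them.


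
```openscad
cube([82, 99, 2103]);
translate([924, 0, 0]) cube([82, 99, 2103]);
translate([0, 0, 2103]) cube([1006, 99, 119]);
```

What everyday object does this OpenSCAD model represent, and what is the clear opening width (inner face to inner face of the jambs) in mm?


A door frame. The clear opening width is 842 mm.

Two 2103 mm tall posts with a header on top — a door frame. The left jamb is 82 mm wide at x = 0; the right jamb starts at x = 924. The clear opening is 924 − 82 = 842 mm.


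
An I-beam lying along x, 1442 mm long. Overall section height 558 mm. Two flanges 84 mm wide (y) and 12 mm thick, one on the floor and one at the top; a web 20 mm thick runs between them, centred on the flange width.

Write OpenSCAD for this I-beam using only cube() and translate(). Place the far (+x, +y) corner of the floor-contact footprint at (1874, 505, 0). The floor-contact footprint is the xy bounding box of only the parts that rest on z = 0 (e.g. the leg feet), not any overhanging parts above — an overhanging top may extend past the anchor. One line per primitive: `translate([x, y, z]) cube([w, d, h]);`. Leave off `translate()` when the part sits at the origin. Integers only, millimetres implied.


translate([432, 421, 0]) cube([1442, 84, 12]);
translate([432, 453, 12]) cube([1442, 20, 534]);
translate([432, 421, 546]) cube([1442, 84, 12]);


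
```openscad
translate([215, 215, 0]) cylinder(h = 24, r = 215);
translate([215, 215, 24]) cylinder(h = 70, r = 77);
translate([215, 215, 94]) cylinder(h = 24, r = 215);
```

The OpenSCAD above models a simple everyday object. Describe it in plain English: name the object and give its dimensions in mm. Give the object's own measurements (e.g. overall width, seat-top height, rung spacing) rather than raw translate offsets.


A spool: two coaxial disc flanges of radius 215 mm and thickness 24 mm, joined by a core cylinder of radius 77 mm and height 70 mm. The lower flange rests on z = 0 and the three cylinders share a vertical axis.


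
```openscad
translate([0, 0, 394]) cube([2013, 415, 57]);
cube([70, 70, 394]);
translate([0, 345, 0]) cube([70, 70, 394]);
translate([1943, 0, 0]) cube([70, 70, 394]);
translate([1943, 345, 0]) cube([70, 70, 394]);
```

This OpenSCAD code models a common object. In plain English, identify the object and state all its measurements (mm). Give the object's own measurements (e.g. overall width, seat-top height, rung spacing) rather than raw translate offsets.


A bench: a 2013×415 mm seat slab, 57 mm thick, top at z = 451 mm, on four 70×70 mm square legs flush with the seat corners and standing on z = 0.


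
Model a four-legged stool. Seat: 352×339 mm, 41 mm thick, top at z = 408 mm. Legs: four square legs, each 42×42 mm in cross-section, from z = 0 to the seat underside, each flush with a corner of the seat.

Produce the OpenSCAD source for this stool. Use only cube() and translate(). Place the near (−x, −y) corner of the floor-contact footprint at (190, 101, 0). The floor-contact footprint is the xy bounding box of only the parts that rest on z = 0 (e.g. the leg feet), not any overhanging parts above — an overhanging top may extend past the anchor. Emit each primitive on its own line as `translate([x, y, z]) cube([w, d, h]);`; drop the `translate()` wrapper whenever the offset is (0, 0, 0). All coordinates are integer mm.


translate([190, 101, 367]) cube([352, 339, 41]);
translate([190, 101, 0]) cube([42, 42, 367]);
translate([500, 101, 0]) cube([42, 42, 367]);
translate([190, 398, 0]) cube([42, 42, 367]);
translate([500, 398, 0]) cube([42, 42, 367]);


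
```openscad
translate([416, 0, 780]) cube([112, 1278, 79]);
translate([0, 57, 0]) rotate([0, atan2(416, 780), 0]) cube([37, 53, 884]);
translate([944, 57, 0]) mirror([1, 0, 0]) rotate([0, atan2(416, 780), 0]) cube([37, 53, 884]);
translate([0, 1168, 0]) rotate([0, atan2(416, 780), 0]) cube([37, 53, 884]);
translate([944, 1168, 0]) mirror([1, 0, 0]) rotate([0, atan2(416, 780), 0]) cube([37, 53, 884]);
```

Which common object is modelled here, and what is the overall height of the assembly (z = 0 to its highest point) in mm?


A sawhorse. The overall height is 859 mm.

A beam across two mirrored pairs of raked legs — a sawhorse. The beam's underside is at z = 780 (matching the legs' vertical rise in atan2(416, 780)) and the beam is 79 mm tall, so its top is at 780 + 79 = 859 mm. The raked legs top out at the beam's underside, so that is the highest point.


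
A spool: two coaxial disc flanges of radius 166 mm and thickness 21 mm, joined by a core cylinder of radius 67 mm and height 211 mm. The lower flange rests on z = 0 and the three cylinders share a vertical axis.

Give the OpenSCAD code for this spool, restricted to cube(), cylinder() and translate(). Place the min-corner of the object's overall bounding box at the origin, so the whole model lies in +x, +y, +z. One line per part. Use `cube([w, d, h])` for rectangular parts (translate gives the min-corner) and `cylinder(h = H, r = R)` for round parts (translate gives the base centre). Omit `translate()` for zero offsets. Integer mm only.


translate([166, 166, 0]) cylinder(h = 21, r = 166);
translate([166, 166, 21]) cylinder(h = 211, r = 67);
translate([166, 166, 232]) cylinder(h = 21, r = 166);


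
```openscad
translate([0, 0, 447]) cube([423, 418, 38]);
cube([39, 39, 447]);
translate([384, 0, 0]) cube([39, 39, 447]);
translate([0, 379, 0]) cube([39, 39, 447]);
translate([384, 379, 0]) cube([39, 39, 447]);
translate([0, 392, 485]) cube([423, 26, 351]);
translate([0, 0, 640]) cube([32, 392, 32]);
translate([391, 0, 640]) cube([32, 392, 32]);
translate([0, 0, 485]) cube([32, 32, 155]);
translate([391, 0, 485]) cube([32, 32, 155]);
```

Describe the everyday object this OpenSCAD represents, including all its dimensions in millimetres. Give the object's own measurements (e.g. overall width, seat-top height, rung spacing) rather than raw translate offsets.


A chair. The seat is a 423×418×38 mm slab with its top at z = 485 mm, on four 39×39 mm corner legs (flush with the seat edges, standing on z = 0). A flat backrest 26 mm thick, 351 mm tall, spans the full seat width and rises from the seat top along its +y edge, rear face flush with the rear of the seat. Two armrests of 32×32 mm section run along each side from the seat's front edge to the front of the backrest, top faces 187 mm above the seat top and outer faces flush with the seat's x-edges; a 32×32 mm post under the front of each armrest stands on the seat at the front corner.


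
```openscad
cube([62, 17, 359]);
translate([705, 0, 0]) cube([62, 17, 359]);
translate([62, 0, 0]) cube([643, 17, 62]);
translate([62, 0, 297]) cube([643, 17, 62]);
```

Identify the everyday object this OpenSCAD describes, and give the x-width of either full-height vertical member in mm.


A picture frame. The border width is 62 mm.

Four thin pieces enclosing a rectangular opening — a picture frame. The two full-height stiles are 359 mm tall; the top rail sits at z = 297 and is 62 mm tall, so the border above the opening is 359 − 297 = 62 mm, matching the stile x-width.


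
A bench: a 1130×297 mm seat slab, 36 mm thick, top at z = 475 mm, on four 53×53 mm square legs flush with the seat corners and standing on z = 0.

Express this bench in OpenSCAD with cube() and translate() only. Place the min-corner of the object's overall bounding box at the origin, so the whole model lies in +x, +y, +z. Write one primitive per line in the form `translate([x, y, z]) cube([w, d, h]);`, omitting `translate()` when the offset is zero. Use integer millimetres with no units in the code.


translate([0, 0, 439]) cube([1130, 297, 36]);
cube([53, 53, 439]);
translate([0, 244, 0]) cube([53, 53, 439]);
translate([1077, 0, 0]) cube([53, 53, 439]);
translate([1077, 244, 0]) cube([53, 53, 439]);


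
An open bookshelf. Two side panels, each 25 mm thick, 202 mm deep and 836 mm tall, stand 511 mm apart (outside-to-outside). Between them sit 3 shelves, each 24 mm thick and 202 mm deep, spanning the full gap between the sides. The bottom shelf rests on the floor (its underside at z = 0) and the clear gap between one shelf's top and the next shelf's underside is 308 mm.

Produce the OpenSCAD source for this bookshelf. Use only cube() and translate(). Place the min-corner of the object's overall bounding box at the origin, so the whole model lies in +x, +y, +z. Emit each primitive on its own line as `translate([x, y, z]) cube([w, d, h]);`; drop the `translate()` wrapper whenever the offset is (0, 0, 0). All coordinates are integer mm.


cube([25, 202, 836]);
translate([486, 0, 0]) cube([25, 202, 836]);
translate([25, 0, 0]) cube([461, 202, 24]);
translate([25, 0, 332]) cube([461, 202, 24]);
translate([25, 0, 664]) cube([461, 202, 24]);


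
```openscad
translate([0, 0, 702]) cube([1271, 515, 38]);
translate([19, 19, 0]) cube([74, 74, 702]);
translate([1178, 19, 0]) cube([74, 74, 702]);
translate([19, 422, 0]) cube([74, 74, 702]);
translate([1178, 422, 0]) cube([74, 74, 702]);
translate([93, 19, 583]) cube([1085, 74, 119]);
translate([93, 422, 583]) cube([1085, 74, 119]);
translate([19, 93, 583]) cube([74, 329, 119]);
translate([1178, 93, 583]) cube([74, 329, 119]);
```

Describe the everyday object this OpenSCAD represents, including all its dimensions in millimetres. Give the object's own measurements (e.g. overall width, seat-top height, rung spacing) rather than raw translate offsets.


A table: top 1271 mm (x) × 515 mm (y), 38 mm thick, upper face at z = 740 mm, on four 74×74 mm square legs, each inset 19 mm from the nearest pair of top edges from z = 0 to the bottom of the top. Four apron rails, 74 mm thick and 119 mm tall, run between adjacent legs with their top edges flush with the underside of the top and their outer faces flush with the legs' outer faces.


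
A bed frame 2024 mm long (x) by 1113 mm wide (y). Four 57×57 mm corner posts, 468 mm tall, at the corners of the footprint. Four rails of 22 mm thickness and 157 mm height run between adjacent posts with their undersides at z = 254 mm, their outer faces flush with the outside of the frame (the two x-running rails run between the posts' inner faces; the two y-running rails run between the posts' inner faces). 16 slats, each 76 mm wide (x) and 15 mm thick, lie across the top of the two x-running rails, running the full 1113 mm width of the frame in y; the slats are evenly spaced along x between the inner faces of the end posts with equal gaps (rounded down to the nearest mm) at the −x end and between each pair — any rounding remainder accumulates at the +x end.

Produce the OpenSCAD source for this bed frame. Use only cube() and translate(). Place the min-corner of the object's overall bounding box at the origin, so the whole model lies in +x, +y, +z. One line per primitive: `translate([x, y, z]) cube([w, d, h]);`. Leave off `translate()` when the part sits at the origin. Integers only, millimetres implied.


// slat z = rail_z + rail_h = 254 + 157 = 411
// slat gap = ⌊(1910 − 16·76) / 17⌋ = 40
cube([57, 57, 468]);
translate([0, 1056, 0]) cube([57, 57, 468]);
translate([1967, 0, 0]) cube([57, 57, 468]);
translate([1967, 1056, 0]) cube([57, 57, 468]);
translate([57, 0, 254]) cube([1910, 22, 157]);
translate([57, 1091, 254]) cube([1910, 22, 157]);
translate([0, 57, 254]) cube([22, 999, 157]);
translate([2002, 57, 254]) cube([22, 999, 157]);
translate([97, 0, 411]) cube([76, 1113, 15]);
translate([213, 0, 411]) cube([76, 1113, 15]);
translate([329, 0, 411]) cube([76, 1113, 15]);
translate([445, 0, 411]) cube([76, 1113, 15]);
translate([561, 0, 411]) cube([76, 1113, 15]);
translate([677, 0, 411]) cube([76, 1113, 15]);
translate([793, 0, 411]) cube([76, 1113, 15]);
translate([909, 0, 411]) cube([76, 1113, 15]);
translate([1025, 0, 411]) cube([76, 1113, 15]);
translate([1141, 0, 411]) cube([76, 1113, 15]);
translate([1257, 0, 411]) cube([76, 1113, 15]);
translate([1373, 0, 411]) cube([76, 1113, 15]);
translate([1489, 0, 411]) cube([76, 1113, 15]);
translate([1605, 0, 411]) cube([76, 1113, 15]);
translate([1721, 0, 411]) cube([76, 1113, 15]);
translate([1837, 0, 411]) cube([76, 1113, 15]);


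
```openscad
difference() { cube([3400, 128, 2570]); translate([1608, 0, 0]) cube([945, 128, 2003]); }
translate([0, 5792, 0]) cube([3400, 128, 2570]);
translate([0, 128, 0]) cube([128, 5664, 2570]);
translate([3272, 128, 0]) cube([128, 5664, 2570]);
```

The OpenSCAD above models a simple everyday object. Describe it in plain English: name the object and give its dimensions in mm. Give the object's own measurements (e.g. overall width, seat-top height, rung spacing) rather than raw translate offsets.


A single room: four walls, each 2570 mm tall and 128 mm thick, enclosing an outside footprint 3400×5920 mm (x × y), no floor or roof. The front and back walls (−y and +y sides) run the full x-width; the side walls fit between their inner faces. A door opening 945 mm wide and 2003 mm tall is cut through the front wall from the floor up, its −x edge 1608 mm from the wall's −x end.


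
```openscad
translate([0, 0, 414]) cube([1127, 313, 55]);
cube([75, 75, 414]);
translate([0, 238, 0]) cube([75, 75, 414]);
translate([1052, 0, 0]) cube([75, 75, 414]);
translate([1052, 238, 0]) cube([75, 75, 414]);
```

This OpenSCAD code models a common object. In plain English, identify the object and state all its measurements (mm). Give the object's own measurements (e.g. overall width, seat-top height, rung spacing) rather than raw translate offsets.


A bench: a 1127×313 mm seat slab, 55 mm thick, top at z = 469 mm, on four 75×75 mm square legs flush with the seat corners and standing on z = 0.


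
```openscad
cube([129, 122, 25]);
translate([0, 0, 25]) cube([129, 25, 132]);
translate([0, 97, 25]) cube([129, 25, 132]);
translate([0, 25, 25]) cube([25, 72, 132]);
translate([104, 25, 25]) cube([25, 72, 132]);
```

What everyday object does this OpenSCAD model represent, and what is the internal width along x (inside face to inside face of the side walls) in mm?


An open box. The internal width is 79 mm.

A 129×122 base slab with four walls standing on it — an open box. The base is 129 mm wide and the walls are 25 mm thick, so the internal width is 129 − 2 × 25 = 79 mm.


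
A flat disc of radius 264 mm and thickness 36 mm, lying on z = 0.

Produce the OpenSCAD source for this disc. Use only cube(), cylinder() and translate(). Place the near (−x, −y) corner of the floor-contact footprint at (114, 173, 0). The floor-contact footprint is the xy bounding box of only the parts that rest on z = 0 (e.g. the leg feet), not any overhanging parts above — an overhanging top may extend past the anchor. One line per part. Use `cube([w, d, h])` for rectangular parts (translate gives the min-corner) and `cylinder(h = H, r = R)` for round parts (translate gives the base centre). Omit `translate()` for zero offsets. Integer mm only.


translate([378, 437, 0]) cylinder(h = 36, r = 264);


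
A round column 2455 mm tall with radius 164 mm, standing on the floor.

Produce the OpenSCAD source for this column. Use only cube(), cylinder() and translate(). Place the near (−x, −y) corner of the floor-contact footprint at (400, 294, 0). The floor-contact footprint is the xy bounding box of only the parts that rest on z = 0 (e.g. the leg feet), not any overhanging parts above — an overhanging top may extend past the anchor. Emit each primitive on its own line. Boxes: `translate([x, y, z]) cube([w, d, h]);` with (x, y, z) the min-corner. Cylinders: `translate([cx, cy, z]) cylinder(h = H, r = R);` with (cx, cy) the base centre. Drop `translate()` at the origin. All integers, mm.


translate([564, 458, 0]) cylinder(h = 2455, r = 164);


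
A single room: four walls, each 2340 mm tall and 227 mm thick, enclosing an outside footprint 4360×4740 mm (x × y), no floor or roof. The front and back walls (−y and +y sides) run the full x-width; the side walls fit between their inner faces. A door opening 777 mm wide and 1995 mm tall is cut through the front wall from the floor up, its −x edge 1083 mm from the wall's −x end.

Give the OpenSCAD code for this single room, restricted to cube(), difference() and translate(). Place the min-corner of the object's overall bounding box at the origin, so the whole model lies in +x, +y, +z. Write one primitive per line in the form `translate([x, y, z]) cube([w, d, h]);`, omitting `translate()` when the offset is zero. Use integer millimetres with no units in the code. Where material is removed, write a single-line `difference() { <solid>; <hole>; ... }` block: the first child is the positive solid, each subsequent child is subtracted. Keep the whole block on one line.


difference() { cube([4360, 227, 2340]); translate([1083, 0, 0]) cube([777, 227, 1995]); }
translate([0, 4513, 0]) cube([4360, 227, 2340]);
translate([0, 227, 0]) cube([227, 4286, 2340]);
translate([4133, 227, 0]) cube([227, 4286, 2340]);


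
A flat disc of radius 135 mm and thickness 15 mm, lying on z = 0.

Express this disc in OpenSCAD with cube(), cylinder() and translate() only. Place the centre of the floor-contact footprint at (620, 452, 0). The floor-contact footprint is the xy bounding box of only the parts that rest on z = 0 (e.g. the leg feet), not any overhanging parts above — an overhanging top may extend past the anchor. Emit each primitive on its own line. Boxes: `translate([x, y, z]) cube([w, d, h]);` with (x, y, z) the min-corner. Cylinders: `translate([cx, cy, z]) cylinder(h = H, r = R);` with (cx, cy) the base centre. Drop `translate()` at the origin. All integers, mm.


translate([620, 452, 0]) cylinder(h = 15, r = 135);


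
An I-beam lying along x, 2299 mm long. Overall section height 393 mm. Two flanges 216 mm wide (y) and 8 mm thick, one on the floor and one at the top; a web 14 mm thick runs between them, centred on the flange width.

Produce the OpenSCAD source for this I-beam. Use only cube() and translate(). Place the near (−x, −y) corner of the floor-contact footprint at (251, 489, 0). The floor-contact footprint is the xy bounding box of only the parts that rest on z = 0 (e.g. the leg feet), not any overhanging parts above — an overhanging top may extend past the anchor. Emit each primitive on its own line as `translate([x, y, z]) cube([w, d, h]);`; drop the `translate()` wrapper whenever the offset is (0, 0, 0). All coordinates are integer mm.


translate([251, 489, 0]) cube([2299, 216, 8]);
translate([251, 590, 8]) cube([2299, 14, 377]);
translate([251, 489, 385]) cube([2299, 216, 8]);


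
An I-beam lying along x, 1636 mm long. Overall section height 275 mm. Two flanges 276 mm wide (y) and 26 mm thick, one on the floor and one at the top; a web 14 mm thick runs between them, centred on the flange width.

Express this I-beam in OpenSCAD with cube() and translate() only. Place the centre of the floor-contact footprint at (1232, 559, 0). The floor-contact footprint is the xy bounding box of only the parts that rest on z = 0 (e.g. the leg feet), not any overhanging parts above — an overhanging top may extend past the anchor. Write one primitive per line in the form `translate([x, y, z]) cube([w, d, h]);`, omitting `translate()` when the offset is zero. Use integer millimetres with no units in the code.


translate([414, 421, 0]) cube([1636, 276, 26]);
translate([414, 552, 26]) cube([1636, 14, 223]);
translate([414, 421, 249]) cube([1636, 276, 26]);


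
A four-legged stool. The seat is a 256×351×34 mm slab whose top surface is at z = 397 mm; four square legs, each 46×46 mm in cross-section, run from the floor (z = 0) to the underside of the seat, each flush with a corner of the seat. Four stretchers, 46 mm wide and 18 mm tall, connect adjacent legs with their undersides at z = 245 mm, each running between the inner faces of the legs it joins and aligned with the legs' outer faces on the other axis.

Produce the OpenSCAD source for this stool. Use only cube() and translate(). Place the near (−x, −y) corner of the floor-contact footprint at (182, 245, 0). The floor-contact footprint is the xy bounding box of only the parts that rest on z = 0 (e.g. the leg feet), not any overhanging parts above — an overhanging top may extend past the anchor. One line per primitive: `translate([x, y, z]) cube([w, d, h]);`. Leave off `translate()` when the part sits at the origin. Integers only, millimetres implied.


translate([182, 245, 363]) cube([256, 351, 34]);
translate([182, 245, 0]) cube([46, 46, 363]);
translate([392, 245, 0]) cube([46, 46, 363]);
translate([182, 550, 0]) cube([46, 46, 363]);
translate([392, 550, 0]) cube([46, 46, 363]);
translate([228, 245, 245]) cube([164, 46, 18]);
translate([228, 550, 245]) cube([164, 46, 18]);
translate([182, 291, 245]) cube([46, 259, 18]);
translate([392, 291, 245]) cube([46, 259, 18]);


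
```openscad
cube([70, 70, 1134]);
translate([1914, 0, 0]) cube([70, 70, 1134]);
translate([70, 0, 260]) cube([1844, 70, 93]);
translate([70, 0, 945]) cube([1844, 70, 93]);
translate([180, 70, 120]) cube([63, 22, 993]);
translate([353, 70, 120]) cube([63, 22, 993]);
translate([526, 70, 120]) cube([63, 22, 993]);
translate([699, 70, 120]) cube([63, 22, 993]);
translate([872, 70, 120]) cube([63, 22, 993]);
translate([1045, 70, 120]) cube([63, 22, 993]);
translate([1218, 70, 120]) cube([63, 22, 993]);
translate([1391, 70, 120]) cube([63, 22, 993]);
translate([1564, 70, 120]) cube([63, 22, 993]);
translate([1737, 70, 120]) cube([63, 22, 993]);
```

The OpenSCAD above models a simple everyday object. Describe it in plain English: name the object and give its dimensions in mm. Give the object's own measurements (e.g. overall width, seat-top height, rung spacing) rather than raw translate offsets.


A fence section. Two 70×70 mm posts, 1134 mm tall, stand on the floor with a clear span of 1844 mm between their inner faces. Two horizontal rails of 70×93 mm section span the gap between the posts with their undersides at z = 260 mm and z = 945 mm, flush with the posts' −y face. 10 pickets, each 63 mm wide, 22 mm thick and 993 mm tall, are fixed to the +y face of the rails with their bottoms at z = 120 mm, spaced across the span with a 110 mm gap after the −x post and between neighbouring pickets, with 114 mm left before the +x post.


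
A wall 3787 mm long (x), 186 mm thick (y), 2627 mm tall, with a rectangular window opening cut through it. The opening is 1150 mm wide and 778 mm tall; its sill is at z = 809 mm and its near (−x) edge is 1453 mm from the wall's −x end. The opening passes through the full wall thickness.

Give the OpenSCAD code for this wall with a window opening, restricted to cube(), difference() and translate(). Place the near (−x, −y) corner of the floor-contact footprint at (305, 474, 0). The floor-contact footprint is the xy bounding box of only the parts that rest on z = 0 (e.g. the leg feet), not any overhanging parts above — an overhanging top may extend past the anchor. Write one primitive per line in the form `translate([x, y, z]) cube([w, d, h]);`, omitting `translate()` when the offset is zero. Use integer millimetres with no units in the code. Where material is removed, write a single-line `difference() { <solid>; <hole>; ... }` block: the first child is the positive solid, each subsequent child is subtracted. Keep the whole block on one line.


difference() { translate([305, 474, 0]) cube([3787, 186, 2627]); translate([1758, 474, 809]) cube([1150, 186, 778]); }


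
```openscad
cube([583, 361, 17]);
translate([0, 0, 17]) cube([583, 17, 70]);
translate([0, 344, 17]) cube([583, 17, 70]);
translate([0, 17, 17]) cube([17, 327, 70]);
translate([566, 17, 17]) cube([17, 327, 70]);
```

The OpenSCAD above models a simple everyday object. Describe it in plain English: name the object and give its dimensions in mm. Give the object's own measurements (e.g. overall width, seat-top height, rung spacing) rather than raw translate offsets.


An open-topped rectangular box: outside dimensions 583×361×87 mm, with a uniform wall and base thickness of 17 mm. The base is a full 583×361 slab on the floor; four walls sit on top of the base. The front and back walls (the −y and +y sides) span the full width; the two side walls fit between them.


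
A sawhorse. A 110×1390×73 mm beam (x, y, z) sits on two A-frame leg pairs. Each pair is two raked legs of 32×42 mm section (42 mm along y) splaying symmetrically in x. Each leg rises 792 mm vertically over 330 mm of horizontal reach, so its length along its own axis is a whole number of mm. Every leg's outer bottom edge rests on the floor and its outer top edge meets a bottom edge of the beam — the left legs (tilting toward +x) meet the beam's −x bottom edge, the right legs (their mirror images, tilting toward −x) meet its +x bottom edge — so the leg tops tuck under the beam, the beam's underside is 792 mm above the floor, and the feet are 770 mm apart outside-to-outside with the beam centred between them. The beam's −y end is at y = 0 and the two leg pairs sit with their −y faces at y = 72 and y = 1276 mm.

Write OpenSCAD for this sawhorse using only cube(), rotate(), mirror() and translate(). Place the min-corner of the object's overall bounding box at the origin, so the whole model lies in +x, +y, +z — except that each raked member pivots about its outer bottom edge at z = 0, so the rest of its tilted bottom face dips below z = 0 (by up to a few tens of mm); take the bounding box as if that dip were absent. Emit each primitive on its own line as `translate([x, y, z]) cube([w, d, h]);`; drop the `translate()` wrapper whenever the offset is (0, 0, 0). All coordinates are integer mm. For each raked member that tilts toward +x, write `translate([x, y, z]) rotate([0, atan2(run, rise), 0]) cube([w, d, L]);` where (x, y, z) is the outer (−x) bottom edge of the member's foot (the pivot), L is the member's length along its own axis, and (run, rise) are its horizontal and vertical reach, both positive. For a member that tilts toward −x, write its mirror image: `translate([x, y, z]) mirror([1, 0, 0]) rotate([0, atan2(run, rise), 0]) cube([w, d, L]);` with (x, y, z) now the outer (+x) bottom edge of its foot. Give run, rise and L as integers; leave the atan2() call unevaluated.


translate([330, 0, 792]) cube([110, 1390, 73]);
translate([0, 72, 0]) rotate([0, atan2(330, 792), 0]) cube([32, 42, 858]);
translate([770, 72, 0]) mirror([1, 0, 0]) rotate([0, atan2(330, 792), 0]) cube([32, 42, 858]);
translate([0, 1276, 0]) rotate([0, atan2(330, 792), 0]) cube([32, 42, 858]);
translate([770, 1276, 0]) mirror([1, 0, 0]) rotate([0, atan2(330, 792), 0]) cube([32, 42, 858]);
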